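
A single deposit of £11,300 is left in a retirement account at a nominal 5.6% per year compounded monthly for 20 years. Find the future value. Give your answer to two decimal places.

Periodic rate i = 0.056/12 = 0.00466667; n = 20 × 12 = 240 periods.
FV = 11,300 × (1 + 0.00466667)^240 = 34,542.7433

£34,542.74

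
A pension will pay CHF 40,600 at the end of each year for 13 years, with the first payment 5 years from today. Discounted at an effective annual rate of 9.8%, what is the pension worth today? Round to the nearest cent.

PV at t=4 (ordinary 13-year annuity): 40600 × a(13|0.098) = 40600 × 7.177562 = 291,409.0151
Discount back 4 years: 291,409.0151 × (1+0.098)^(−4) = 291,409.0151 × 0.688003 = 200,490.4186

CHF 200,490.42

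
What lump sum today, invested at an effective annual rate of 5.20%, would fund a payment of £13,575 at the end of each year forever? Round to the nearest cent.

£261,057.69

PV = C/r = 13575/0.052 = 261,057.6923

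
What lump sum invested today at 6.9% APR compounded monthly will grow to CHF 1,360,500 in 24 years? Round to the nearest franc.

CHF 260,956

i = 0.069/12 = 0.00575 per month; n = 24·12 = 288.
PV = FV·(1+i)^(−n) = 1,360,500 × 0.191809 = 260,955.6282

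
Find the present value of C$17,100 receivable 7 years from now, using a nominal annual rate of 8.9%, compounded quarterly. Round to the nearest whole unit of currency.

C$9,234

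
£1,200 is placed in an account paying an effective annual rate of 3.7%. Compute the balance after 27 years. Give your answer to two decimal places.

£3,200.43

FV = PV·(1+i)^n = 1,200 × 2.667021 = 3,200.4251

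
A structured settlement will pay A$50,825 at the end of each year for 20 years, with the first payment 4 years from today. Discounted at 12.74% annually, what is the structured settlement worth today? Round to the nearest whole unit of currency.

Value one period before first payment (t=3): 50825 × [1 − (1+0.1274)^(−20)] / 0.1274 = 50825 × 7.135997 = 362,687.0617
Discount back 3 years: 362,687.0617 × (1+0.1274)^(−3) = 362,687.0617 × 0.697856 = 253,103.3956

A$253,103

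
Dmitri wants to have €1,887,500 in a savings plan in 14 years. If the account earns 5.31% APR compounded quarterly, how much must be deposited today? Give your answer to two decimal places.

€901,896.31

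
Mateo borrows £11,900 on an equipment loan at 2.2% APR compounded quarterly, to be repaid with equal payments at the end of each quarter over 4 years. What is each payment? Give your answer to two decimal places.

£779.00

i = 0.022/4 = 0.0055 per quarter; n = 4·4 = 16.
Annuity-PV factor = 15.276053; PMT = 11900 / 15.276053 = 778.9970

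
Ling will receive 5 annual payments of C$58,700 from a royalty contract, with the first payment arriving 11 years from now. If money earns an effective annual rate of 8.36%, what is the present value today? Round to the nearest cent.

C$104,017.60

Value one period before first payment (t=10): 58700 × [1 − (1+0.0836)^(−5)] / 0.0836 = 58700 × 3.955111 = 232,165.0315
PV₀ = 232,165.0315 / (1+0.0836)^10 = 232,165.0315 / 2.231978 = 104,017.6035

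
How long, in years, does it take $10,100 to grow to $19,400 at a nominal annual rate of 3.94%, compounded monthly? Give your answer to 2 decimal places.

Periodic rate i = 0.0394/12 = 0.00328333.
(1+i)^n = 19400/10100 = 1.92079, so n = ln 1.92079 / ln 1.00328 = 199.1295 months
= 199.1295/12 years

16.59 years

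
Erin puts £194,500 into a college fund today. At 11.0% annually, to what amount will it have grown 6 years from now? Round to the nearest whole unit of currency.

£363,796

FV = PV·(1+i)^n = 194,500 × 1.870415 = 363,795.6304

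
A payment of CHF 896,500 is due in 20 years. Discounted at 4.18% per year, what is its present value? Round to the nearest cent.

PV = 896,500 / (1 + 0.0418)^20 = 896,500 / 2.268230 = 395,242.1308

CHF 395,242.13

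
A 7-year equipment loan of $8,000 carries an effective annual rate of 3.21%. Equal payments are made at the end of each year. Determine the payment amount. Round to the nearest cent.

$1,294.23

Annuity-PV factor = 6.181269; PMT = 8000 / 6.181269 = 1,294.2326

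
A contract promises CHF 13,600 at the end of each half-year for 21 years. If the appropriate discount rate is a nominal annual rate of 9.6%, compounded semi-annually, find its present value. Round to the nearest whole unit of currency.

CHF 243,785

With 2 periods per year: i = 0.048, n = 42.
PV = 13600 × [1 − (1+0.048)^(−42)] / 0.048 = 13600 × 17.925397 = 243,785.3994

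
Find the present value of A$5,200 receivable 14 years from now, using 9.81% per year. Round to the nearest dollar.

A$1,403

Discount factor = (1+0.0981)^(−14) = 0.269782; PV = 5,200 × 0.269782 = 1,402.8682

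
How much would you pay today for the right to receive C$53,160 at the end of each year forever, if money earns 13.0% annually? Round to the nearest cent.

C$408,923.08

PV = C/r = 53160/0.13 = 408,923.0769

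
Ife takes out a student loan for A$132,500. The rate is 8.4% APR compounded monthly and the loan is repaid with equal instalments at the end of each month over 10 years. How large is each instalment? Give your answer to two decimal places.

A$1,635.73

With 12 periods per year: i = 0.007, n = 120.
PMT = 132500 / ( [1 − (1+0.007)^(−120)] / 0.007 ) = 132500 / 81.003470 = 1,635.7324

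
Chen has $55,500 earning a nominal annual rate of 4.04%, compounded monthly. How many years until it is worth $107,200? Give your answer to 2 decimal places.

16.32 years

Periodic rate i = 0.0404/12 = 0.00336667.
(1+i)^n = 107200/55500 = 1.93153, so n = ln 1.93153 / ln 1.00337 = 195.8676 months
= 195.8676/12 years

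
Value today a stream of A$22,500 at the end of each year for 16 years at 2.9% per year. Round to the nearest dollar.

Annuity factor a(16|0.029) = 12.657670; PV = 22500 × 12.657670 = 284,797.5862

A$284,798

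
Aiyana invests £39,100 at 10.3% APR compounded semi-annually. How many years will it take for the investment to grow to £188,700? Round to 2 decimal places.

15.67 years

Periodic rate i = 0.103/2 = 0.0515.
(1+i)^n = 188700/39100 = 4.82609, so n = ln 4.82609 / ln 1.0515 = 31.3442 half-years
= 31.3442/2 years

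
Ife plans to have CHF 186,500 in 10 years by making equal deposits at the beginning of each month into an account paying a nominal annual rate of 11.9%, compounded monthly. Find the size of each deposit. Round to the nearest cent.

With 12 periods per year: i = 0.00991667, n = 120.
PMT = 186500 / ( [(1+0.00991667)^120 − 1] / 0.00991667 × (1+i) ) = 186500 / 230.960612 = 807.4970

CHF 807.50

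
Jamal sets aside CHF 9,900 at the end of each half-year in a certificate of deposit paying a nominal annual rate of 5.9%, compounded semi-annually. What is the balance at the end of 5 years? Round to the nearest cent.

With 2 periods per year: i = 0.0295, n = 10.
FV = PMT · [(1+i)^n − 1] / i = 9900 · 11.437517 = 113,231.4165

CHF 113,231.42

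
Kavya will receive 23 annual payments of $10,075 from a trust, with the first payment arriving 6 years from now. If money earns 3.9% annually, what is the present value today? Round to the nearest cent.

$124,854.57

Value one period before first payment (t=5): 10075 × [1 − (1+0.039)^(−23)] / 0.039 = 10075 × 15.005039 = 151,175.7640
PV₀ = 151,175.7640 / (1+0.039)^5 = 151,175.7640 / 1.210815 = 124,854.5674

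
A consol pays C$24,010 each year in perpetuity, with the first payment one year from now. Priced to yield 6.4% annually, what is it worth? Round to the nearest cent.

C$375,156.25

PV = C/r = 24010/0.064 = 375,156.2500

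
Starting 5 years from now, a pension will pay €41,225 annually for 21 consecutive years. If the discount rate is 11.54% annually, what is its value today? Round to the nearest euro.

€207,507

Value one period before first payment (t=4): 41225 × [1 − (1+0.1154)^(−21)] / 0.1154 = 41225 × 7.791030 = 321,185.1920
Discount back 4 years: 321,185.1920 × (1+0.1154)^(−4) = 321,185.1920 × 0.646067 = 207,507.0965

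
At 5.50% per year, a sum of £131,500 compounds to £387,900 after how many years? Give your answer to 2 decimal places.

20.20 years

n = ln(387900/131500) / ln(1+0.055) = ln(2.94981) / 0.053541 = 20.2041 years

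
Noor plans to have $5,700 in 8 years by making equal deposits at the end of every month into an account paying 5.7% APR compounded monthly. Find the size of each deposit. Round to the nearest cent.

$47.00

Periodic rate i = 0.057/12 = 0.00475; n = 8 × 12 = 96 periods.
PMT = 5700 / ( [(1+0.00475)^96 − 1] / 0.00475 ) = 5700 / 121.273253 = 47.0013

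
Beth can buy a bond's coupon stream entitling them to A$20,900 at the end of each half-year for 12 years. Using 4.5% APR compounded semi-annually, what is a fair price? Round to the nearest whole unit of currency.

With 2 periods per year: i = 0.0225, n = 24.
PV = PMT · [1 − (1+i)^(−n)] / i = 20900 · 18.389036 = 384,330.8574

A$384,331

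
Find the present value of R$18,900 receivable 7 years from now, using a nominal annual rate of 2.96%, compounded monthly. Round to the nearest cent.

i = 0.0296/12 = 0.00246667 per month; n = 7·12 = 84.
PV = 18,900 / (1 + 0.00246667)^84 = 18,900 / 1.229915 = 15,366.9185

R$15,366.92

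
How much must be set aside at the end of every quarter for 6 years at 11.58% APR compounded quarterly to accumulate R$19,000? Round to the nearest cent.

i = 0.1158/4 = 0.02895 per quarter; n = 6·4 = 24.
PMT = 19000 / ( [(1+0.02895)^24 − 1] / 0.02895 ) = 19000 / 33.977148 = 559.1994

R$559.20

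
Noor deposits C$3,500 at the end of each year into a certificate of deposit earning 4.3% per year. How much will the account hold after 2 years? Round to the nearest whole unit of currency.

C$7,150

Accumulation factor s(2|0.043) = 2.043000; FV = 3500 × 2.043000 = 7,150.5000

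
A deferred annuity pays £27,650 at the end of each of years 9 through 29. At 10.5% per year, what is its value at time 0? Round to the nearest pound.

Value one period before first payment (t=8): 27650 × [1 − (1+0.105)^(−21)] / 0.105 = 27650 × 8.353764 = 230,981.5669
Discount back 8 years: 230,981.5669 × (1+0.105)^(−8) = 230,981.5669 × 0.449885 = 103,915.2051

£103,915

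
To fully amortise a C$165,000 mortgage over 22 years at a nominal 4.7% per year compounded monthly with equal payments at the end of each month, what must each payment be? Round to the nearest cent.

i = 0.047/12 = 0.00391667 per month; n = 22·12 = 264.
Annuity-PV factor = 164.348768; PMT = 165000 / 164.348768 = 1,003.9625

C$1,003.96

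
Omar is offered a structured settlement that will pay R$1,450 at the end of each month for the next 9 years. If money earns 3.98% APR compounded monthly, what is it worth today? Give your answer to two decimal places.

R$131,440.97

With 12 periods per year: i = 0.00331667, n = 108.
PV = PMT · [1 − (1+i)^(−n)] / i = 1450 · 90.648947 = 131,440.9735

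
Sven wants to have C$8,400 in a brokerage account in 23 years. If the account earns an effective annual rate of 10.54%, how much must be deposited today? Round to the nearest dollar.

C$838

Discount factor = (1+0.1054)^(−23) = 0.099782; PV = 8,400 × 0.099782 = 838.1692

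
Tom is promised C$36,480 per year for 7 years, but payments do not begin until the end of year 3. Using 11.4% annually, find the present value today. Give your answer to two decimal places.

Value one period before first payment (t=2): 36480 × [1 − (1+0.114)^(−7)] / 0.114 = 36480 × 4.651915 = 169,701.8474
Discount back 2 years: 169,701.8474 × (1+0.114)^(−2) = 169,701.8474 × 0.805804 = 136,746.4902

C$136,746.49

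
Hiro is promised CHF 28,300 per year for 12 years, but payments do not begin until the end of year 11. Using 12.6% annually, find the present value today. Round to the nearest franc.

CHF 52,051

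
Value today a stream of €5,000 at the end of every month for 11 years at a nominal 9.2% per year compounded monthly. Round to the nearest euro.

With 12 periods per year: i = 0.00766667, n = 132.
PV = 5000 × [1 − (1+0.00766667)^(−132)] / 0.00766667 = 5000 × 82.839532 = 414,197.6620

€414,198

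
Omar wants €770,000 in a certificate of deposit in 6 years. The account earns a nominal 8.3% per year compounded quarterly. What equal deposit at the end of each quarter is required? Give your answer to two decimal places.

Periodic rate i = 0.083/4 = 0.02075; n = 6 × 4 = 24 periods.
FV-annuity factor = 30.701819; PMT = 770000 / 30.701819 = 25,079.9470

€25,079.95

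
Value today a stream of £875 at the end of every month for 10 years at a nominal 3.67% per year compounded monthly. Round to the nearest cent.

£87,777.20

Periodic rate i = 0.0367/12 = 0.00305833; n = 10 × 12 = 120 periods.
Annuity factor a(120|0.00305833) = 100.316805; PV = 875 × 100.316805 = 87,777.2046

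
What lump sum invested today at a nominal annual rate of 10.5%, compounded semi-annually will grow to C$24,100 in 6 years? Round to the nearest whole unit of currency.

C$13,042

Periodic rate i = 0.105/2 = 0.0525; n = 6 × 2 = 12 periods.
PV = FV·(1+i)^(−n) = 24,100 × 0.541171 = 13,042.2280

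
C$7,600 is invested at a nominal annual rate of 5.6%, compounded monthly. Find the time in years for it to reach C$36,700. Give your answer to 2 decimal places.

28.18 years

Periodic rate i = 0.056/12 = 0.00466667.
(1+i)^n = 36700/7600 = 4.82895, so n = ln 4.82895 / ln 1.00467 = 338.2071 months
= 338.2071/12 years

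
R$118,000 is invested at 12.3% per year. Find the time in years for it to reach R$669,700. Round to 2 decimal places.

n = ln(669700/118000) / ln(1+0.123) = ln(5.67542) / 0.116004 = 14.9663 years

14.97 years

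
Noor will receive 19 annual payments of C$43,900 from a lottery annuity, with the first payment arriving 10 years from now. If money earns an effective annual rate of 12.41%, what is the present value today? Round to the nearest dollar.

Value one period before first payment (t=9): 43900 × [1 − (1+0.1241)^(−19)] / 0.1241 = 43900 × 7.185179 = 315,429.3402
Discount back 9 years: 315,429.3402 × (1+0.1241)^(−9) = 315,429.3402 × 0.348944 = 110,067.1084

C$110,067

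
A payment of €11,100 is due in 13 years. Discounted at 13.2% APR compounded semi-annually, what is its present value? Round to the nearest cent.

€2,106.86

With 2 periods per year: i = 0.066, n = 26.
PV = FV·(1+i)^(−n) = 11,100 × 0.189807 = 2,106.8599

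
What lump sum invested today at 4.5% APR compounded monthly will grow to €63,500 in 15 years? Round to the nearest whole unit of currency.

€32,372

i = 0.045/12 = 0.00375 per month; n = 15·12 = 180.
PV = 63,500 / (1 + 0.00375)^180 = 63,500 / 1.961555 = 32,372.2759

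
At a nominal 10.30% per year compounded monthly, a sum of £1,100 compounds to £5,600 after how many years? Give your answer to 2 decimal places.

Periodic rate i = 0.103/12 = 0.00858333.
(1+i)^n = 5600/1100 = 5.09091, so n = ln 5.09091 / ln 1.00858 = 190.4191 months
= 190.4191/12 years

15.87 years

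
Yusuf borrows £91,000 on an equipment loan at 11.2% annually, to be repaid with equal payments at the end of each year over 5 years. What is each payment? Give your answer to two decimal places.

£24,745.89

Annuity-PV factor = 3.677378; PMT = 91000 / 3.677378 = 24,745.8944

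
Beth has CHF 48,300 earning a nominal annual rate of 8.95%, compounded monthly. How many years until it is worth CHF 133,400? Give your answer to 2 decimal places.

11.39 years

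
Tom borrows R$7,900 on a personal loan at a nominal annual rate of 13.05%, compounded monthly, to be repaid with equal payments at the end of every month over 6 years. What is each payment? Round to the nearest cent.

With 12 periods per year: i = 0.010875, n = 72.
Annuity-PV factor = 49.749996; PMT = 7900 / 49.749996 = 158.7940

R$158.79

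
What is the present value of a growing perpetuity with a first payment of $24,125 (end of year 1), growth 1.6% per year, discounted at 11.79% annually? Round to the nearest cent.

$236,751.72

PV = PMT / (i − g) = 24125 / (0.1179 − 0.016) = 24125 / 0.101900 = 236,751.7174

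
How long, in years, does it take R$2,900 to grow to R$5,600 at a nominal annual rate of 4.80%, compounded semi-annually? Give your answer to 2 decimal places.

Periodic rate i = 0.048/2 = 0.024.
(1+i)^n = 5600/2900 = 1.93103, so n = ln 1.93103 / ln 1.024 = 27.7467 half-years
= 27.7467/2 years

13.87 years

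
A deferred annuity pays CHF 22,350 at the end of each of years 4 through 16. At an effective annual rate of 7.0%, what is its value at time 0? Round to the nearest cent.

CHF 152,479.13

Value one period before first payment (t=3): 22350 × [1 − (1+0.07)^(−13)] / 0.07 = 22350 × 8.357651 = 186,793.4941
Discount back 3 years: 186,793.4941 × (1+0.07)^(−3) = 186,793.4941 × 0.816298 = 152,479.1327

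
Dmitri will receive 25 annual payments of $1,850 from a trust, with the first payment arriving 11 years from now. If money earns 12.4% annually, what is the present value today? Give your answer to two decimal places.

$4,385.98

Value one period before first payment (t=10): 1850 × [1 − (1+0.124)^(−25)] / 0.124 = 1850 × 7.630585 = 14,116.5828
Discount back 10 years: 14,116.5828 × (1+0.124)^(−10) = 14,116.5828 × 0.310697 = 4,385.9782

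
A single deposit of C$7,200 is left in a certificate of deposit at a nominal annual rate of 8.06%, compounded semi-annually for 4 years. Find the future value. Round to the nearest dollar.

C$9,876

With 2 periods per year: i = 0.0403, n = 8.
FV = PV·(1+i)^n = 7,200 × 1.371730 = 9,876.4594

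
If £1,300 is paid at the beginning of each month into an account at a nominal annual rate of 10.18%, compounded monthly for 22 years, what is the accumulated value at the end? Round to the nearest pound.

Periodic rate i = 0.1018/12 = 0.00848333; n = 22 × 12 = 264 periods.
FV = PMT · [(1+i)^n − 1] / i × (1+i) = 1300 · 986.843069 = 1,282,895.9895
(Beginning-of-period payments → annuity-due factor ×(1+i).)

£1,282,896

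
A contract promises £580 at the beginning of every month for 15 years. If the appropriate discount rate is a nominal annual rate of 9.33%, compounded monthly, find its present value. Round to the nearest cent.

Periodic rate i = 0.0933/12 = 0.007775; n = 15 × 12 = 180 periods.
Annuity factor a(180|0.007775) × (1+i) = 97.464572; PV = 580 × 97.464572 = 56,529.4517
Payments are at the start of each period, so multiply by (1+i).

£56,529.45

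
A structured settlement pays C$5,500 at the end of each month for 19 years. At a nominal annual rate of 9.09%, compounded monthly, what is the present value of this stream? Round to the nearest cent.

C$596,134.46

i = 0.0909/12 = 0.007575 per month; n = 19·12 = 228.
PV = PMT · [1 − (1+i)^(−n)] / i = 5500 · 108.388083 = 596,134.4578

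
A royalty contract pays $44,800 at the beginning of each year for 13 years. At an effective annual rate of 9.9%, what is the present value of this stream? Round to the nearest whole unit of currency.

$351,554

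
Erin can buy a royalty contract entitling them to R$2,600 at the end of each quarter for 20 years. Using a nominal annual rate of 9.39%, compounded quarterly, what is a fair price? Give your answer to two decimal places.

Periodic rate i = 0.0939/4 = 0.023475; n = 20 × 4 = 80 periods.
Annuity factor a(80|0.023475) = 35.942479; PV = 2600 × 35.942479 = 93,450.4446

R$93,450.44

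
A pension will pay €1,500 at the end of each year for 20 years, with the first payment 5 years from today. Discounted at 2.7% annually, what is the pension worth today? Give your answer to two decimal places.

€20,628.26

PV at t=4 (ordinary 20-year annuity): 1500 × a(20|0.027) = 1500 × 15.298648 = 22,947.9715
PV₀ = 22,947.9715 / (1+0.027)^4 = 22,947.9715 / 1.112453 = 20,628.2567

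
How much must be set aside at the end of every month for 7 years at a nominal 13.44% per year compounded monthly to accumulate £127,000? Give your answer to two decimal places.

£918.47

i = 0.1344/12 = 0.0112 per month; n = 7·12 = 84.
FV-annuity factor = 138.273851; PMT = 127000 / 138.273851 = 918.4672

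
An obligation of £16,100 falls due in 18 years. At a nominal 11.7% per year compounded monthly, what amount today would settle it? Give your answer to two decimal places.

£1,979.85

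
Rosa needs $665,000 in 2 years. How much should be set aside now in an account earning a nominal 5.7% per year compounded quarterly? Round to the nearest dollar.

Periodic rate i = 0.057/4 = 0.01425; n = 2 × 4 = 8 periods.
Discount factor = (1+0.01425)^(−8) = 0.892976; PV = 665,000 × 0.892976 = 593,829.1524

$593,829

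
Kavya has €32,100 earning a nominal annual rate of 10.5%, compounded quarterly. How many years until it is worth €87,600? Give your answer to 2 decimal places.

Periodic rate i = 0.105/4 = 0.02625.
n = ln(87600/32100) / ln(1+0.02625) = ln(2.72897) / 0.025911 = 38.7446 quarters
= 38.7446/4 years

9.69 years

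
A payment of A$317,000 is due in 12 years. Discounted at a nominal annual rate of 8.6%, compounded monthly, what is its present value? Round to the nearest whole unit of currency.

Periodic rate i = 0.086/12 = 0.00716667; n = 12 × 12 = 144 periods.
PV = 317,000 / (1 + 0.00716667)^144 = 317,000 / 2.796363 = 113,361.5422

A$113,362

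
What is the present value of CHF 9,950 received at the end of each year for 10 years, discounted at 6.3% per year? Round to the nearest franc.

PV = 9950 × [1 − (1+0.063)^(−10)] / 0.063 = 9950 × 7.256597 = 72,203.1398

CHF 72,203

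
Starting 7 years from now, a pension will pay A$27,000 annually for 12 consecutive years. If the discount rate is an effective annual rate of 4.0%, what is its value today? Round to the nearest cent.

PV at t=6 (ordinary 12-year annuity): 27000 × a(12|0.04) = 27000 × 9.385074 = 253,396.9915
PV₀ = 253,396.9915 / (1+0.04)^6 = 253,396.9915 / 1.265319 = 200,263.3232

A$200,263.32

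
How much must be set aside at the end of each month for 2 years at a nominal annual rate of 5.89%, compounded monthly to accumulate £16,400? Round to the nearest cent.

£645.55

i = 0.0589/12 = 0.00490833 per month; n = 2·12 = 24.
FV-annuity factor = 25.404743; PMT = 16400 / 25.404743 = 645.5487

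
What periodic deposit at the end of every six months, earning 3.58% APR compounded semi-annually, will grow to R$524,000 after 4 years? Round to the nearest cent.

With 2 periods per year: i = 0.0179, n = 8.
PMT = 524000 / ( [(1+0.0179)^8 − 1] / 0.0179 ) = 524000 / 8.519550 = 61,505.5943

R$61,505.59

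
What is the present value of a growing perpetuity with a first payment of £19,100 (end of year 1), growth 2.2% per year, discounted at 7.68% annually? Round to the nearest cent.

£348,540.15

PV = PMT / (i − g) = 19100 / (0.0768 − 0.022) = 19100 / 0.054800 = 348,540.1460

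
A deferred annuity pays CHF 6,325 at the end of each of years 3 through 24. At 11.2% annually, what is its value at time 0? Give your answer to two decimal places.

CHF 41,251.17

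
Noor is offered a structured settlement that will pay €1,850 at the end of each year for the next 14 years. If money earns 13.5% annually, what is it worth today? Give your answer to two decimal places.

Annuity factor a(14|0.135) = 6.149281; PV = 1850 × 6.149281 = 11,376.1704

€11,376.17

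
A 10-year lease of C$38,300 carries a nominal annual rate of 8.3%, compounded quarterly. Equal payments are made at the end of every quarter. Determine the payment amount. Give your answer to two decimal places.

C$1,418.57

Periodic rate i = 0.083/4 = 0.02075; n = 10 × 4 = 40 periods.
PMT = 38300 / ( [1 − (1+0.02075)^(−40)] / 0.02075 ) = 38300 / 26.999092 = 1,418.5662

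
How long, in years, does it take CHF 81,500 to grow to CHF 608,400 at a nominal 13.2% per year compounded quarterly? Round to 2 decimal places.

Periodic rate i = 0.132/4 = 0.033.
(1+i)^n = 608400/81500 = 7.46503, so n = ln 7.46503 / ln 1.033 = 61.9157 quarters
= 61.9157/4 years

15.48 years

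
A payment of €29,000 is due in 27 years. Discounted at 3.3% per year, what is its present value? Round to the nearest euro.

PV = FV·(1+i)^(−n) = 29,000 × 0.416190 = 12,069.5011

€12,070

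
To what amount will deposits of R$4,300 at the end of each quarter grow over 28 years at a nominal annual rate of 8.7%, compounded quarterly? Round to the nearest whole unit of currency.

i = 0.087/4 = 0.02175 per quarter; n = 28·4 = 112.
FV = PMT · [(1+i)^n − 1] / i = 4300 · 465.871133 = 2,003,245.8740

R$2,003,246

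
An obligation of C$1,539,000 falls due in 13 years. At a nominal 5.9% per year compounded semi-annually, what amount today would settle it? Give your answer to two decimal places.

With 2 periods per year: i = 0.0295, n = 26.
Discount factor = (1+0.0295)^(−26) = 0.469586; PV = 1,539,000 × 0.469586 = 722,692.4124

C$722,692.41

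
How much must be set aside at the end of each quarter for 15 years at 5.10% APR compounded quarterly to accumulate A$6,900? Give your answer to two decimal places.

A$77.26

Periodic rate i = 0.051/4 = 0.01275; n = 15 × 4 = 60 periods.
PMT = 6900 / ( [(1+0.01275)^60 − 1] / 0.01275 ) = 6900 / 89.304104 = 77.2641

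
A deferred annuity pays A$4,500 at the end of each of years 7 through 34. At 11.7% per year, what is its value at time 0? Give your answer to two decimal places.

PV at t=6 (ordinary 28-year annuity): 4500 × a(28|0.117) = 4500 × 8.161241 = 36,725.5861
PV₀ = 36,725.5861 / (1+0.117)^6 = 36,725.5861 / 1.942312 = 18,908.1786

A$18,908.18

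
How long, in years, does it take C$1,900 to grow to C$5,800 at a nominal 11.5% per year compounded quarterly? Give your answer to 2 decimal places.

9.84 years

Periodic rate i = 0.115/4 = 0.02875.
(1+i)^n = 5800/1900 = 3.05263, so n = ln 3.05263 / ln 1.02875 = 39.3729 quarters
= 39.3729/4 years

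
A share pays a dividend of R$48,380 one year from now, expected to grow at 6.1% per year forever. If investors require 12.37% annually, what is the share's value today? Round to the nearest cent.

R$771,610.85

PV = D₁/(r − g) = 48380/(0.1237 − 0.061) = 771,610.8453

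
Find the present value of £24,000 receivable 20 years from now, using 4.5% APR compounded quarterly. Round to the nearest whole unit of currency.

With 4 periods per year: i = 0.01125, n = 80.
PV = 24,000 / (1 + 0.01125)^80 = 24,000 / 2.447275 = 9,806.8261

£9,807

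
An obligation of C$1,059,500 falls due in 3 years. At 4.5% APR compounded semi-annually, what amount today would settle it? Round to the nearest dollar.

C$927,088

With 2 periods per year: i = 0.0225, n = 6.
PV = FV·(1+i)^(−n) = 1,059,500 × 0.875024 = 927,088.2162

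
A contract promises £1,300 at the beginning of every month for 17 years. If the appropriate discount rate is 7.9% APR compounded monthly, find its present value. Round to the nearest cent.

£146,648.73

Periodic rate i = 0.079/12 = 0.00658333; n = 17 × 12 = 204 periods.
PV = 1300 × [1 − (1+0.00658333)^(−204)] / 0.00658333 × (1+i) = 1300 × 112.806717 = 146,648.7324
(Beginning-of-period payments → annuity-due factor ×(1+i).)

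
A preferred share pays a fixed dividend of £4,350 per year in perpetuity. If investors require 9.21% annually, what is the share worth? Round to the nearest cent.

£47,231.27

PV = PMT / i = 4350 / 0.0921 = 47,231.2704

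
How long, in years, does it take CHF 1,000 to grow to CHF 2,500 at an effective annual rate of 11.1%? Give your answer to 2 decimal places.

n = ln(2500/1000) / ln(1+0.111) = ln(2.50000) / 0.105261 = 8.7050 years

8.70 years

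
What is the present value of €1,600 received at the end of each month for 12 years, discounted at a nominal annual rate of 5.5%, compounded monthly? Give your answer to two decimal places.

Periodic rate i = 0.055/12 = 0.00458333; n = 12 × 12 = 144 periods.
Annuity factor a(144|0.00458333) = 105.244084; PV = 1600 × 105.244084 = 168,390.5351

€168,390.54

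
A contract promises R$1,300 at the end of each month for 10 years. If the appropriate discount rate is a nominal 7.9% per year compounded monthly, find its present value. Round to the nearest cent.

R$107,616.04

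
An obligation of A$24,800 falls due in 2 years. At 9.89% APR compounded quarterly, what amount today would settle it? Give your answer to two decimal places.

Periodic rate i = 0.0989/4 = 0.024725; n = 2 × 4 = 8 periods.
Discount factor = (1+0.024725)^(−8) = 0.822510; PV = 24,800 × 0.822510 = 20,398.2555

A$20,398.26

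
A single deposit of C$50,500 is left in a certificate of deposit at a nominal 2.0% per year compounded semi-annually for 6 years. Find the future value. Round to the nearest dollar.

C$56,905

With 2 periods per year: i = 0.01, n = 12.
FV = PV·(1+i)^n = 50,500 × 1.126825 = 56,904.6640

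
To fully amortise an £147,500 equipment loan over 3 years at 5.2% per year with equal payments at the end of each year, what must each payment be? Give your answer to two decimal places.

£54,366.37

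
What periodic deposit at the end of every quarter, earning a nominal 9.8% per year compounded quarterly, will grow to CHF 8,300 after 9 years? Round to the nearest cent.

CHF 146.28

Periodic rate i = 0.098/4 = 0.0245; n = 9 × 4 = 36 periods.
FV-annuity factor = 56.742052; PMT = 8300 / 56.742052 = 146.2760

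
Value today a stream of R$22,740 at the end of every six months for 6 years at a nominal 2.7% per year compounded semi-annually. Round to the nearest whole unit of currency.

R$250,370

i = 0.027/2 = 0.0135 per half-year; n = 6·2 = 12.
Annuity factor a(12|0.0135) = 11.010120; PV = 22740 × 11.010120 = 250,370.1358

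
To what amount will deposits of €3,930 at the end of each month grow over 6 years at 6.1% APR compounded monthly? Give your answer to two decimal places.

i = 0.061/12 = 0.00508333 per month; n = 6·12 = 72.
Accumulation factor s(72|0.00508333) = 86.679150; FV = 3930 × 86.679150 = 340,649.0590

€340,649.06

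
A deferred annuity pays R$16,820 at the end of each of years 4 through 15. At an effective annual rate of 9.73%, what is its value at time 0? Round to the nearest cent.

Value one period before first payment (t=3): 16820 × [1 − (1+0.0973)^(−12)] / 0.0973 = 16820 × 6.904754 = 116,137.9667
Discount back 3 years: 116,137.9667 × (1+0.0973)^(−3) = 116,137.9667 × 0.756874 = 87,901.8632

R$87,901.86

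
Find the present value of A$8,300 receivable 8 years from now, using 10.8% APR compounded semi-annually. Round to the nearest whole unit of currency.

With 2 periods per year: i = 0.054, n = 16.
PV = 8,300 / (1 + 0.054)^16 = 8,300 / 2.319796 = 3,577.9010

A$3,578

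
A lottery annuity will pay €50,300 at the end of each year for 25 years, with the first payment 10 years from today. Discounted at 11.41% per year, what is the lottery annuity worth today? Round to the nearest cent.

€155,520.42

Value one period before first payment (t=9): 50300 × [1 − (1+0.1141)^(−25)] / 0.1141 = 50300 × 8.175927 = 411,249.1174
PV₀ = 411,249.1174 / (1+0.1141)^9 = 411,249.1174 / 2.644342 = 155,520.4166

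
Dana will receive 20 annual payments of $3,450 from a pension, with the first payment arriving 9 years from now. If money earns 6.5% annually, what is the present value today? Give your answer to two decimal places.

Value one period before first payment (t=8): 3450 × [1 − (1+0.065)^(−20)] / 0.065 = 3450 × 11.018507 = 38,013.8500
Discount back 8 years: 38,013.8500 × (1+0.065)^(−8) = 38,013.8500 × 0.604231 = 22,969.1537

$22,969.15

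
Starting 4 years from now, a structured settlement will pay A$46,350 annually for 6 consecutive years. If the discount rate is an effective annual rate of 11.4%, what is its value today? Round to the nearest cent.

A$140,217.55

Value one period before first payment (t=3): 46350 × [1 − (1+0.114)^(−6)] / 0.114 = 46350 × 4.182233 = 193,846.4972
PV₀ = 193,846.4972 / (1+0.114)^3 = 193,846.4972 / 1.382470 = 140,217.5535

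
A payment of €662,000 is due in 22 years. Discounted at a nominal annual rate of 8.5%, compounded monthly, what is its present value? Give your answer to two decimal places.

Periodic rate i = 0.085/12 = 0.00708333; n = 22 × 12 = 264 periods.
Discount factor = (1+0.00708333)^(−264) = 0.155143; PV = 662,000 × 0.155143 = 102,704.6469

€102,704.65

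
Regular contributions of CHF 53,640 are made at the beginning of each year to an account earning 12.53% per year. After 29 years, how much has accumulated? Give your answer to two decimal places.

FV = PMT · [(1+i)^n − 1] / i × (1+i) = 53640 · 266.504496 = 14,295,301.1404
(Beginning-of-period payments → annuity-due factor ×(1+i).)

CHF 14,295,301.14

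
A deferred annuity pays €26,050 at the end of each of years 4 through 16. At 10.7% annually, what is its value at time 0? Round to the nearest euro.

PV at t=3 (ordinary 13-year annuity): 26050 × a(13|0.107) = 26050 × 6.852939 = 178,519.0513
PV₀ = 178,519.0513 / (1+0.107)^3 = 178,519.0513 / 1.356572 = 131,595.7027

€131,596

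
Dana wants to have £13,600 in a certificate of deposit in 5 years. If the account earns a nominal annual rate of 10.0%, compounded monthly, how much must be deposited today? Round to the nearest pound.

Periodic rate i = 0.1/12 = 0.00833333; n = 5 × 12 = 60 periods.
Discount factor = (1+0.00833333)^(−60) = 0.607789; PV = 13,600 × 0.607789 = 8,265.9248

£8,266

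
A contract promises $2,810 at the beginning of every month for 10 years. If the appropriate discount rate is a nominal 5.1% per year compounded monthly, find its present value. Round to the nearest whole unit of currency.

$264,834

i = 0.051/12 = 0.00425 per month; n = 10·12 = 120.
PV = 2810 × [1 − (1+0.00425)^(−120)] / 0.00425 × (1+i) = 2810 × 94.247119 = 264,834.4043
Payments are at the start of each period, so multiply by (1+i).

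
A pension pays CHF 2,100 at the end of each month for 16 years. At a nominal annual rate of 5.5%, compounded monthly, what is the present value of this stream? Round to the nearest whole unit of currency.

CHF 267,753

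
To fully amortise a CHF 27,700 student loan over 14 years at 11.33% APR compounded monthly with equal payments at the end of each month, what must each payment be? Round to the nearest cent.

Periodic rate i = 0.1133/12 = 0.00944167; n = 14 × 12 = 168 periods.
PMT = 27700 / ( [1 − (1+0.00944167)^(−168)] / 0.00944167 ) = 27700 / 84.070861 = 329.4840

CHF 329.48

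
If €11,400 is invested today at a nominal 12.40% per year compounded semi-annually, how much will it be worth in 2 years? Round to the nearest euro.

i = 0.124/2 = 0.062 per half-year; n = 2·2 = 4.
FV = PV·(1+i)^n = 11,400 × 1.272032 = 14,501.1658

€14,501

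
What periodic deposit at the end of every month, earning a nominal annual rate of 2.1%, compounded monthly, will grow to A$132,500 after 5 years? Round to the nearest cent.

A$2,096.35

i = 0.021/12 = 0.00175 per month; n = 5·12 = 60.
PMT = 132500 / ( [(1+0.00175)^60 − 1] / 0.00175 ) = 132500 / 63.204964 = 2,096.3543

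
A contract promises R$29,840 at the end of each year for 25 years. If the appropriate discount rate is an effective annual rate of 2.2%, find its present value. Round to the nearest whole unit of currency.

PV = 29840 × [1 − (1+0.022)^(−25)] / 0.022 = 29840 × 19.072715 = 569,129.8170

R$569,130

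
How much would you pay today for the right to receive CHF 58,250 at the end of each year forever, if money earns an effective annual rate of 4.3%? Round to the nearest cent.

PV = PMT / i = 58250 / 0.043 = 1,354,651.1628

CHF 1,354,651.16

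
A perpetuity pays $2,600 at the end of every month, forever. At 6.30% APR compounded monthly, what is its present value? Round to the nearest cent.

$495,238.10

Periodic rate i = 0.063/12 = 0.00525.
PV = PMT / i = 2600 / 0.00525 = 495,238.0952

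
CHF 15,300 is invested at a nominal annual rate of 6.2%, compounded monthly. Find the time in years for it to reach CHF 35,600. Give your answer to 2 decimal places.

13.66 years

Periodic rate i = 0.062/12 = 0.00516667.
n = ln(35600/15300) / ln(1+0.00516667) = ln(2.32680) / 0.005153 = 163.8721 months
= 163.8721/12 years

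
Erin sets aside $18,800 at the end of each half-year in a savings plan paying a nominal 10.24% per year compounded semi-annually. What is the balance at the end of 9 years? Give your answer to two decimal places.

Periodic rate i = 0.1024/2 = 0.0512; n = 9 × 2 = 18 periods.
Accumulation factor s(18|0.0512) = 28.449428; FV = 18800 × 28.449428 = 534,849.2430

$534,849.24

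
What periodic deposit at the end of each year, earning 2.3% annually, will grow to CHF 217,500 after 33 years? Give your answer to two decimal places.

PMT = 217500 / ( [(1+0.023)^33 − 1] / 0.023 ) = 217500 / 48.602326 = 4,475.0945

CHF 4,475.09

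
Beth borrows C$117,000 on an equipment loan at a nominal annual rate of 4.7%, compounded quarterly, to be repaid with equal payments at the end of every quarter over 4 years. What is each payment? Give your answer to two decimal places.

i = 0.047/4 = 0.01175 per quarter; n = 4·4 = 16.
PMT = 117000 / ( [1 − (1+0.01175)^(−16)] / 0.01175 ) = 117000 / 14.508655 = 8,064.1520

C$8,064.15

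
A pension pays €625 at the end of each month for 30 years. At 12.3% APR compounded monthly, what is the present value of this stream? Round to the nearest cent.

€59,424.06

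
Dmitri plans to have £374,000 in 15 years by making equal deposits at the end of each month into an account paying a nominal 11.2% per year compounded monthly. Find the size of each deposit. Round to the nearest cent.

Periodic rate i = 0.112/12 = 0.00933333; n = 15 × 12 = 180 periods.
PMT = 374000 / ( [(1+0.00933333)^180 − 1] / 0.00933333 ) = 374000 / 463.276327 = 807.2936

£807.29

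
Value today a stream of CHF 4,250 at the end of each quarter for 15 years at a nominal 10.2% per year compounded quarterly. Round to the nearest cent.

With 4 periods per year: i = 0.0255, n = 60.
Annuity factor a(60|0.0255) = 30.559633; PV = 4250 × 30.559633 = 129,878.4388

CHF 129,878.44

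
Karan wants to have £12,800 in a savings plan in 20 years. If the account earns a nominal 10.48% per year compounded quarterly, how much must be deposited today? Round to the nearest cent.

£1,616.77

With 4 periods per year: i = 0.0262, n = 80.
PV = 12,800 / (1 + 0.0262)^80 = 12,800 / 7.917003 = 1,616.7734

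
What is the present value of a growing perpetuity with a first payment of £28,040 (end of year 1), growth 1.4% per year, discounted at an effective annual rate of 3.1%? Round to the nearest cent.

£1,649,411.76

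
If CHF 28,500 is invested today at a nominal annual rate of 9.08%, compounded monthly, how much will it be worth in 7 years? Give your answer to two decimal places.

CHF 53,683.81

i = 0.0908/12 = 0.00756667 per month; n = 7·12 = 84.
FV = PV·(1+i)^n = 28,500 × 1.883642 = 53,683.8098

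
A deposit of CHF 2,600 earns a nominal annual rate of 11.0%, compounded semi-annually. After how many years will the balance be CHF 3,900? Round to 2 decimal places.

Periodic rate i = 0.11/2 = 0.055.
(1+i)^n = 3900/2600 = 1.50000, so n = ln 1.50000 / ln 1.055 = 7.5730 half-years
= 7.5730/2 years

3.79 years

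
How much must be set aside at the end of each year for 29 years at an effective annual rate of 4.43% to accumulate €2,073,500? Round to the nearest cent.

FV-annuity factor = 56.773422; PMT = 2.0735e+06 / 56.773422 = 36,522.3715

€36,522.37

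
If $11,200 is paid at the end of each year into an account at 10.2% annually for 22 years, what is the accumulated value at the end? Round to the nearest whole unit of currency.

$820,474

FV = 11200 × [(1+0.102)^22 − 1] / 0.102 = 11200 × 73.256649 = 820,474.4634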